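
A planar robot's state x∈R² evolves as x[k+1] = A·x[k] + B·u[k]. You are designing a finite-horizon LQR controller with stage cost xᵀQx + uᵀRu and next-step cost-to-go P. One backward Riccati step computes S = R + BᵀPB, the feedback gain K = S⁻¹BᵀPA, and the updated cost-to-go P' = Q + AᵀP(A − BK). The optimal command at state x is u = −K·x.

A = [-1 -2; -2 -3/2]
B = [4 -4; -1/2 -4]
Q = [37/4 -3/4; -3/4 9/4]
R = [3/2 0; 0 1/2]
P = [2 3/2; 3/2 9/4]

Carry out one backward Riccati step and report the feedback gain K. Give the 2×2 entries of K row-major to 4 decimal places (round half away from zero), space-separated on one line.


BᵀP = [7.2500 4.8750; -14.0000 -15.0000]
S = R + BᵀPB = [3/2 0; 0 1/2] + [26.5625 -48.5000; -48.5000 116.0000] = [28.0625 -48.5000; -48.5000 116.5000]
BᵀPA = [-17.0000 -21.8125; 44.0000 50.5000]
K = S⁻¹·BᵀPA = [0.1674 -0.1002; 0.4474 0.3918]
A−BK = [0.1199 -0.0321; -0.1268 0.0169]
AᵀP(A−BK) = [0.1614 0.0591; 0.0591 0.0929]
P' = Q + AᵀP(A−BK) = [9.4114 -0.6909; -0.6909 2.3429]
tr(P') = 11.7543

0.1674 -0.1002 0.4474 0.3918


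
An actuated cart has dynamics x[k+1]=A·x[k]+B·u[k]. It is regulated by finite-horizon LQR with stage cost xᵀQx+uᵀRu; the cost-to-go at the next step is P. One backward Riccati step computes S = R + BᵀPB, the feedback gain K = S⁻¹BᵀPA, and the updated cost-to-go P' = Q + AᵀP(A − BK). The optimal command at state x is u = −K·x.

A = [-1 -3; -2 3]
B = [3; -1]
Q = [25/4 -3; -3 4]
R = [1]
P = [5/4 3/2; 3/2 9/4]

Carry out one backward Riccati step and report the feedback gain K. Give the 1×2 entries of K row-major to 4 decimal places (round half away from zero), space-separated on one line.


BᵀP = [2.2500 2.2500]
S = R + BᵀPB = [1] + [4.5000] = [5.5000]
BᵀPA = [-6.7500 0.0000]
K = S⁻¹·BᵀPA = [-1.2273 0.0000]
A−BK = [2.6818 -3.0000; -3.2273 3.0000]
AᵀP(A−BK) = [7.9659 -5.2500; -5.2500 4.5000]
P' = Q + AᵀP(A−BK) = [14.2159 -8.2500; -8.2500 8.5000]
tr(P') = 22.7159

-1.2273 0.0000


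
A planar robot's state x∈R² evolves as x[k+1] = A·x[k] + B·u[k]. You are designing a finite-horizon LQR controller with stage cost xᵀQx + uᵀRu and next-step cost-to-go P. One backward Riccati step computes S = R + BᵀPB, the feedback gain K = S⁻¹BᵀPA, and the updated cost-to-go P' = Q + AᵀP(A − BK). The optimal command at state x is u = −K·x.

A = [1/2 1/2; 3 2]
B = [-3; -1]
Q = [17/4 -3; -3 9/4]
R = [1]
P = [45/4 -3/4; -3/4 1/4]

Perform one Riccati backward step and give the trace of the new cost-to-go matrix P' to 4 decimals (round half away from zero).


8.9056

BᵀP = [-33.0000 2.0000]
S = R + BᵀPB = [1] + [97.0000] = [98.0000]
BᵀPA = [-10.5000 -12.5000]
K = S⁻¹·BᵀPA = [-0.1071 -0.1276]
A−BK = [0.1786 0.1173; 2.8929 1.8724]
AᵀP(A−BK) = [1.6875 1.0982; 1.0982 0.7181]
P' = Q + AᵀP(A−BK) = [5.9375 -1.9018; -1.9018 2.9681]
tr(P') = 8.9056


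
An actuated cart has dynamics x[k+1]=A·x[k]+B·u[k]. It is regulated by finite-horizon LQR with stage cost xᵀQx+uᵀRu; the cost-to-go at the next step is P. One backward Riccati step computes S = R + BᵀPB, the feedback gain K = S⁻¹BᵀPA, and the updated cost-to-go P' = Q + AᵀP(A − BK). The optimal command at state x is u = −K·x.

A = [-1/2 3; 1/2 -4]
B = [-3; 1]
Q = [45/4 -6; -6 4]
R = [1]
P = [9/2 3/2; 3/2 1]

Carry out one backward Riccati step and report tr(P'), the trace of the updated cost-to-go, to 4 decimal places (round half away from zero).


21.3881

BᵀP = [-12.0000 -3.5000]
S = R + BᵀPB = [1] + [32.5000] = [33.5000]
BᵀPA = [4.2500 -22.0000]
K = S⁻¹·BᵀPA = [0.1269 -0.6567]
A−BK = [-0.1194 1.0299; 0.3731 -3.3433]
AᵀP(A−BK) = [0.0858 -0.7090; -0.7090 6.0522]
P' = Q + AᵀP(A−BK) = [11.3358 -6.7090; -6.7090 10.0522]
tr(P') = 21.3881


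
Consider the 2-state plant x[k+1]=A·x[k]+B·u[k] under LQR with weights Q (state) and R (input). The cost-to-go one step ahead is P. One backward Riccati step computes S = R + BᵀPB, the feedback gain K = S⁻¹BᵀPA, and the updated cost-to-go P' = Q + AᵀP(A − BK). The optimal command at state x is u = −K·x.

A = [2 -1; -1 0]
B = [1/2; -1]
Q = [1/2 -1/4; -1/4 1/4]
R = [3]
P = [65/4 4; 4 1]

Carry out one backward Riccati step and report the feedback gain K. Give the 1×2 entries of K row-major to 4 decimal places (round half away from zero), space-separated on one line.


BᵀP = [4.1250 1.0000]
S = R + BᵀPB = [3] + [1.0625] = [4.0625]
BᵀPA = [7.2500 -4.1250]
K = S⁻¹·BᵀPA = [1.7846 -1.0154]
A−BK = [1.1077 -0.4923; 0.7846 -1.0154]
AᵀP(A−BK) = [37.0615 -21.1385; -21.1385 12.0615]
P' = Q + AᵀP(A−BK) = [37.5615 -21.3885; -21.3885 12.3115]
tr(P') = 49.8731

1.7846 -1.0154


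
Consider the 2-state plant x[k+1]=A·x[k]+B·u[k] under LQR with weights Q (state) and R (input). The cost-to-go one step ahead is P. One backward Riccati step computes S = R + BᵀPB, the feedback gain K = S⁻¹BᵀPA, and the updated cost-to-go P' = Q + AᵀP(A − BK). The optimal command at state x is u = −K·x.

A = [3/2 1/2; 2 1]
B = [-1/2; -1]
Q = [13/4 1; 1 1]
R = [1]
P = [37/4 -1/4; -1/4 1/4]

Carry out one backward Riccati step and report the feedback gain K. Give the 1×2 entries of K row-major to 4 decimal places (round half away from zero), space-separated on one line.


BᵀP = [-4.3750 -0.1250]
S = R + BᵀPB = [1] + [2.3125] = [3.3125]
BᵀPA = [-6.8125 -2.3125]
K = S⁻¹·BᵀPA = [-2.0566 -0.6981]
A−BK = [0.4717 0.1509; -0.0566 0.3019]
AᵀP(A−BK) = [6.3019 2.0566; 2.0566 0.6981]
P' = Q + AᵀP(A−BK) = [9.5519 3.0566; 3.0566 1.6981]
tr(P') = 11.2500

-2.0566 -0.6981


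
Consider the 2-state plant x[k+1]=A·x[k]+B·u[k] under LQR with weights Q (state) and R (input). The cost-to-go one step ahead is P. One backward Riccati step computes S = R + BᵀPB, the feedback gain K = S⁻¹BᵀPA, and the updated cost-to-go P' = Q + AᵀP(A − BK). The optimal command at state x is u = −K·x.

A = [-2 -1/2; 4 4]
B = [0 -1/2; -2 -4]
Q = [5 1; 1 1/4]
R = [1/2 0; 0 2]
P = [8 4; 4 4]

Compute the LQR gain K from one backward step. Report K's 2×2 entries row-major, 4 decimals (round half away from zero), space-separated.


BᵀP = [-8.0000 -8.0000; -20.0000 -18.0000]
S = R + BᵀPB = [1/2 0; 0 2] + [16.0000 36.0000; 36.0000 82.0000] = [16.5000 36.0000; 36.0000 84.0000]
BᵀPA = [-16.0000 -28.0000; -32.0000 -62.0000]
K = S⁻¹·BᵀPA = [-2.1333 -1.3333; 0.5333 -0.1667]
A−BK = [-1.7333 -0.5833; 1.8667 0.6667]
AᵀP(A−BK) = [14.9333 5.3333; 5.3333 2.3333]
P' = Q + AᵀP(A−BK) = [19.9333 6.3333; 6.3333 2.5833]
tr(P') = 22.5167

-2.1333 -1.3333 0.5333 -0.1667


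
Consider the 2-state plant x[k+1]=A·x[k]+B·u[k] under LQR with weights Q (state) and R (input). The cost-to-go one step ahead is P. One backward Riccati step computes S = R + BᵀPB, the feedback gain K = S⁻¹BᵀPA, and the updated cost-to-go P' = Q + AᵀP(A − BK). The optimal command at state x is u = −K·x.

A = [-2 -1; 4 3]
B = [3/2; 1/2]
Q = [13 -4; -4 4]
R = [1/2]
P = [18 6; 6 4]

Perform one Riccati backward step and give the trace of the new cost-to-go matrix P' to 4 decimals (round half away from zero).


BᵀP = [30.0000 11.0000]
S = R + BᵀPB = [1/2] + [50.5000] = [51.0000]
BᵀPA = [-16.0000 3.0000]
K = S⁻¹·BᵀPA = [-0.3137 0.0588]
A−BK = [-1.5294 -1.0882; 4.1569 2.9706]
AᵀP(A−BK) = [34.9804 24.9412; 24.9412 17.8235]
P' = Q + AᵀP(A−BK) = [47.9804 20.9412; 20.9412 21.8235]
tr(P') = 69.8039

69.8039


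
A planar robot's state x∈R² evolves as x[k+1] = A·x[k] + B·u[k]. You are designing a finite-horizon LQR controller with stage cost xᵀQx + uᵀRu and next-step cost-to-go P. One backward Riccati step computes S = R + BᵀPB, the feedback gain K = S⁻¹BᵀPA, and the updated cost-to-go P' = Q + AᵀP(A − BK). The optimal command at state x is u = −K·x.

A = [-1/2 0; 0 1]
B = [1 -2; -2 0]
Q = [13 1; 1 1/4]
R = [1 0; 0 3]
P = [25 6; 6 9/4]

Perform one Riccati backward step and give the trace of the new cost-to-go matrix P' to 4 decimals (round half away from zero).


13.7489

BᵀP = [13.0000 1.5000; -50.0000 -12.0000]
S = R + BᵀPB = [1 0; 0 3] + [10.0000 -26.0000; -26.0000 100.0000] = [11.0000 -26.0000; -26.0000 103.0000]
BᵀPA = [-6.5000 1.5000; 25.0000 -12.0000]
K = S⁻¹·BᵀPA = [-0.0427 -0.3446; 0.2319 -0.2035]
A−BK = [0.0066 -0.0624; -0.0853 0.3107]
AᵀP(A−BK) = [0.1740 -0.1526; -0.1526 0.3249]
P' = Q + AᵀP(A−BK) = [13.1740 0.8474; 0.8474 0.5749]
tr(P') = 13.7489


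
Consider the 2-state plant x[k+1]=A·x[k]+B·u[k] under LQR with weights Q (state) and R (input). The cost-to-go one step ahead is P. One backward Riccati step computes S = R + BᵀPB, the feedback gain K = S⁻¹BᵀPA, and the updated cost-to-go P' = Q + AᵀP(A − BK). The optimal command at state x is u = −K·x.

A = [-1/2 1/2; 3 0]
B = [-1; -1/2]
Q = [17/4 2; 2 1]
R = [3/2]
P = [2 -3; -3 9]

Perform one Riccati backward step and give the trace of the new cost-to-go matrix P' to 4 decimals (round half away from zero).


89.6591

BᵀP = [-0.5000 -1.5000]
S = R + BᵀPB = [3/2] + [1.2500] = [2.7500]
BᵀPA = [-4.2500 -0.2500]
K = S⁻¹·BᵀPA = [-1.5455 -0.0909]
A−BK = [-2.0455 0.4091; 2.2273 -0.0455]
AᵀP(A−BK) = [83.9318 -5.3864; -5.3864 0.4773]
P' = Q + AᵀP(A−BK) = [88.1818 -3.3864; -3.3864 1.4773]
tr(P') = 89.6591


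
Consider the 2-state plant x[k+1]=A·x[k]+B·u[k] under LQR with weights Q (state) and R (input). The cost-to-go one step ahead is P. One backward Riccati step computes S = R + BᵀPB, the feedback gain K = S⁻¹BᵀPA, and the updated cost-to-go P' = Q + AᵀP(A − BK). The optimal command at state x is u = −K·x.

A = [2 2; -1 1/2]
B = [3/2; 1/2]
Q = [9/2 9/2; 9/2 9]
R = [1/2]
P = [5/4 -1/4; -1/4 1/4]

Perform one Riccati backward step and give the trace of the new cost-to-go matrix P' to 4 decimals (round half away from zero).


15.8281

BᵀP = [1.7500 -0.2500]
S = R + BᵀPB = [1/2] + [2.5000] = [3.0000]
BᵀPA = [3.7500 3.3750]
K = S⁻¹·BᵀPA = [1.2500 1.1250]
A−BK = [0.1250 0.3125; -1.6250 -0.0625]
AᵀP(A−BK) = [1.5625 0.9063; 0.9063 0.7656]
P' = Q + AᵀP(A−BK) = [6.0625 5.4063; 5.4063 9.7656]
tr(P') = 15.8281


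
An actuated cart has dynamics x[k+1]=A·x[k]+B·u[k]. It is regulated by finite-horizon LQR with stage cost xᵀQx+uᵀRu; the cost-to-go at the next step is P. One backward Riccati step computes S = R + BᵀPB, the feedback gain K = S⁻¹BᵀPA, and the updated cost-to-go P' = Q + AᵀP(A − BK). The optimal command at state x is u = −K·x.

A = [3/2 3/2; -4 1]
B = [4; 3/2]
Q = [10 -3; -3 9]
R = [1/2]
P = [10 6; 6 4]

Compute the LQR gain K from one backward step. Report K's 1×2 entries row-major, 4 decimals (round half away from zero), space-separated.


-0.1925 0.4286

BᵀP = [49.0000 30.0000]
S = R + BᵀPB = [1/2] + [241.0000] = [241.5000]
BᵀPA = [-46.5000 103.5000]
K = S⁻¹·BᵀPA = [-0.1925 0.4286]
A−BK = [2.2702 -0.2143; -3.7112 0.3571]
AᵀP(A−BK) = [5.5466 -0.5714; -0.5714 0.1429]
P' = Q + AᵀP(A−BK) = [15.5466 -3.5714; -3.5714 9.1429]
tr(P') = 24.6894


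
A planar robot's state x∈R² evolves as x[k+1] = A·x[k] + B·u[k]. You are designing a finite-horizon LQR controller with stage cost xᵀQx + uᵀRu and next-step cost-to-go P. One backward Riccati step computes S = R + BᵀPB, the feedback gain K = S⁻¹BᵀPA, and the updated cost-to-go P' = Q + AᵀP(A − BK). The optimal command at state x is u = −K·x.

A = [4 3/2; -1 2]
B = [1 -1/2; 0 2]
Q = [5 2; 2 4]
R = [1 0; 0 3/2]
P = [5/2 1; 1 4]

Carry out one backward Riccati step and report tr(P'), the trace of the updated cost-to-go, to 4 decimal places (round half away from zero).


23.5537

BᵀP = [2.5000 1.0000; 0.7500 7.5000]
S = R + BᵀPB = [1 0; 0 3/2] + [2.5000 0.7500; 0.7500 14.6250] = [3.5000 0.7500; 0.7500 16.1250]
BᵀPA = [9.0000 5.7500; -4.5000 16.1250]
K = S⁻¹·BᵀPA = [2.6577 1.4430; -0.4027 0.9329]
A−BK = [1.1409 0.5235; -0.1946 0.1342]
AᵀP(A−BK) = [10.2685 4.7114; 4.7114 4.2852]
P' = Q + AᵀP(A−BK) = [15.2685 6.7114; 6.7114 8.2852]
tr(P') = 23.5537


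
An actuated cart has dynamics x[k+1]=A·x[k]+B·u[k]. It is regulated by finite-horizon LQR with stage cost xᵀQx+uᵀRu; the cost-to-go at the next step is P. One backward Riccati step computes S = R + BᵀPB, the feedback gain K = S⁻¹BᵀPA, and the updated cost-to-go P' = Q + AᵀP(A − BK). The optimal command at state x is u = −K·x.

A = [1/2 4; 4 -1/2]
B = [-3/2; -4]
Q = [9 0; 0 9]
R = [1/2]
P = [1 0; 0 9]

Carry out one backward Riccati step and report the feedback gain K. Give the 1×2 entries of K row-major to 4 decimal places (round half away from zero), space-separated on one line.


BᵀP = [-1.5000 -36.0000]
S = R + BᵀPB = [1/2] + [146.2500] = [146.7500]
BᵀPA = [-144.7500 12.0000]
K = S⁻¹·BᵀPA = [-0.9864 0.0818]
A−BK = [-0.9796 4.1227; 0.0545 -0.1729]
AᵀP(A−BK) = [1.4727 -4.1635; -4.1635 17.2687]
P' = Q + AᵀP(A−BK) = [10.4727 -4.1635; -4.1635 26.2687]
tr(P') = 36.7415

-0.9864 0.0818


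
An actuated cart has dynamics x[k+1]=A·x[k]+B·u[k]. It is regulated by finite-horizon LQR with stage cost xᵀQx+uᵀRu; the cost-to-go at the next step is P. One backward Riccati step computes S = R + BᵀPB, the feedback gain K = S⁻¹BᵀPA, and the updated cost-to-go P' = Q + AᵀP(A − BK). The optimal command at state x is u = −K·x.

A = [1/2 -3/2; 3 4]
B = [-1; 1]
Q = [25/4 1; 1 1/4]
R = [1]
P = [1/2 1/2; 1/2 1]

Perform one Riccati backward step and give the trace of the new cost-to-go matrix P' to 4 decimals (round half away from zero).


BᵀP = [0.0000 0.5000]
S = R + BᵀPB = [1] + [0.5000] = [1.5000]
BᵀPA = [1.5000 2.0000]
K = S⁻¹·BᵀPA = [1.0000 1.3333]
A−BK = [1.5000 -0.1667; 2.0000 2.6667]
AᵀP(A−BK) = [9.1250 8.3750; 8.3750 8.4583]
P' = Q + AᵀP(A−BK) = [15.3750 9.3750; 9.3750 8.7083]
tr(P') = 24.0833

24.0833


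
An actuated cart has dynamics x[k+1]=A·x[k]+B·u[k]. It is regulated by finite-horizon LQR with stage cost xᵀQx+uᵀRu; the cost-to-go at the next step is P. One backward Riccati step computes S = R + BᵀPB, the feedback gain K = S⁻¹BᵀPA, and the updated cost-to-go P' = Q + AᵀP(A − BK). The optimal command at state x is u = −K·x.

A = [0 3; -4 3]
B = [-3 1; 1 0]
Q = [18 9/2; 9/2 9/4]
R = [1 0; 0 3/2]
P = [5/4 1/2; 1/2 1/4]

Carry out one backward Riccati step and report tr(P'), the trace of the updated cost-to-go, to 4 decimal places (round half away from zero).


BᵀP = [-3.2500 -1.2500; 1.2500 0.5000]
S = R + BᵀPB = [1 0; 0 3/2] + [8.5000 -3.2500; -3.2500 1.2500] = [9.5000 -3.2500; -3.2500 2.7500]
BᵀPA = [5.0000 -13.5000; -2.0000 5.2500]
K = S⁻¹·BᵀPA = [0.4659 -1.2892; -0.1767 0.3855]
A−BK = [1.5743 -1.2530; -4.4659 4.2892]
AᵀP(A−BK) = [1.3173 -1.7831; -1.7831 3.0723]
P' = Q + AᵀP(A−BK) = [19.3173 2.7169; 2.7169 5.3223]
tr(P') = 24.6396

24.6396


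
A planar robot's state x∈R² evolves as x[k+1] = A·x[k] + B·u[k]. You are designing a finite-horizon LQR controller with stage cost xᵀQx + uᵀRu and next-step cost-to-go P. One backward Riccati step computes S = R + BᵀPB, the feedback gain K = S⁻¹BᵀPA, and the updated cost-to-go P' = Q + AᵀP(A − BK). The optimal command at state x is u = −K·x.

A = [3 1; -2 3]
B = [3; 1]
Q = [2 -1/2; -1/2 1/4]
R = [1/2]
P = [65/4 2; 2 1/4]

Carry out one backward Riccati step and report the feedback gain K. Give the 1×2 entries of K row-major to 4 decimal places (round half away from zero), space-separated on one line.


0.8789 0.4371

BᵀP = [50.7500 6.2500]
S = R + BᵀPB = [1/2] + [158.5000] = [159.0000]
BᵀPA = [139.7500 69.5000]
K = S⁻¹·BᵀPA = [0.8789 0.4371]
A−BK = [0.3632 -0.3113; -2.8789 2.5629]
AᵀP(A−BK) = [0.4194 0.1643; 0.1643 0.1211]
P' = Q + AᵀP(A−BK) = [2.4194 -0.3357; -0.3357 0.3711]
tr(P') = 2.7905


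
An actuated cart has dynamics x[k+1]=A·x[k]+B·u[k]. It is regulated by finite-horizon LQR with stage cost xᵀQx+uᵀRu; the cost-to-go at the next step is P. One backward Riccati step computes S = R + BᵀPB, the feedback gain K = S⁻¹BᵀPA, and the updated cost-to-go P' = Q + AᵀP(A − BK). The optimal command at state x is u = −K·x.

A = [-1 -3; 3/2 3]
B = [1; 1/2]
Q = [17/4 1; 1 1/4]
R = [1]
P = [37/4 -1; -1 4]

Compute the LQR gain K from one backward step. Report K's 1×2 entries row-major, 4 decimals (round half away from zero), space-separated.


BᵀP = [8.7500 1.0000]
S = R + BᵀPB = [1] + [9.2500] = [10.2500]
BᵀPA = [-7.2500 -23.2500]
K = S⁻¹·BᵀPA = [-0.7073 -2.2683]
A−BK = [-0.2927 -0.7317; 1.8537 4.1341]
AᵀP(A−BK) = [16.1220 36.8049; 36.8049 84.5122]
P' = Q + AᵀP(A−BK) = [20.3720 37.8049; 37.8049 84.7622]
tr(P') = 105.1341

-0.7073 -2.2683


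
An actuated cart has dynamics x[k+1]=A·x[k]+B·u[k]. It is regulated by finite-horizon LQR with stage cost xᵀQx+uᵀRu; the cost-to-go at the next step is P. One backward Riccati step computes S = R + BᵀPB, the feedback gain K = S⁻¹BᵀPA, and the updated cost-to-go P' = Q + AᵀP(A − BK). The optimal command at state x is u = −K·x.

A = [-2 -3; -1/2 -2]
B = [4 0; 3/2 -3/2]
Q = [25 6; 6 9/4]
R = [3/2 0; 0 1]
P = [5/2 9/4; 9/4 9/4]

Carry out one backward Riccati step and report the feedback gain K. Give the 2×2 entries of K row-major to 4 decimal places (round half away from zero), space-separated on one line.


-0.4247 -0.7895 0.0915 0.3661

BᵀP = [13.3750 12.3750; -3.3750 -3.3750]
S = R + BᵀPB = [3/2 0; 0 1] + [72.0625 -18.5625; -18.5625 5.0625] = [73.5625 -18.5625; -18.5625 6.0625]
BᵀPA = [-32.9375 -64.8750; 8.4375 16.8750]
K = S⁻¹·BᵀPA = [-0.4247 -0.7895; 0.0915 0.3661]
A−BK = [-0.3014 0.1581; 0.2743 -0.2666]
AᵀP(A−BK) = [0.3032 0.5311; 0.5311 1.1018]
P' = Q + AᵀP(A−BK) = [25.3032 6.5311; 6.5311 3.3518]
tr(P') = 28.6550


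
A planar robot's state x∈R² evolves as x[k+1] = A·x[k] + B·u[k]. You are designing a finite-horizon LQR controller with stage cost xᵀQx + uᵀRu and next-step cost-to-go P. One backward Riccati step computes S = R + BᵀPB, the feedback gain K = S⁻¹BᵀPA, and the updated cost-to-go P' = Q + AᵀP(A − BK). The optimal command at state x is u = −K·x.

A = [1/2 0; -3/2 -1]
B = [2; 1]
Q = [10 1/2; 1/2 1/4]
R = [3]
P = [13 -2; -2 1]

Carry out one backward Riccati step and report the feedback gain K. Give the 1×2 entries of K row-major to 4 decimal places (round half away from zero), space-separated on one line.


0.3438 0.0625

BᵀP = [24.0000 -3.0000]
S = R + BᵀPB = [3] + [45.0000] = [48.0000]
BᵀPA = [16.5000 3.0000]
K = S⁻¹·BᵀPA = [0.3438 0.0625]
A−BK = [-0.1875 -0.1250; -1.8438 -1.0625]
AᵀP(A−BK) = [2.8281 1.4688; 1.4688 0.8125]
P' = Q + AᵀP(A−BK) = [12.8281 1.9688; 1.9688 1.0625]
tr(P') = 13.8906


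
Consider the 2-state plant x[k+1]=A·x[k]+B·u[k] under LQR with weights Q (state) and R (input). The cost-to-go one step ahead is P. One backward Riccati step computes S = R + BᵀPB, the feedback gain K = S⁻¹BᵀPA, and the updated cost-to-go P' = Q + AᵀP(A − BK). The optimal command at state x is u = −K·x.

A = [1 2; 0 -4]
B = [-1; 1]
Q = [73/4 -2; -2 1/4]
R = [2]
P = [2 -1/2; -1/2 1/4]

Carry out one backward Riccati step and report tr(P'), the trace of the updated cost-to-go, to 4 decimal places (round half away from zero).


27.1190

BᵀP = [-2.5000 0.7500]
S = R + BᵀPB = [2] + [3.2500] = [5.2500]
BᵀPA = [-2.5000 -8.0000]
K = S⁻¹·BᵀPA = [-0.4762 -1.5238]
A−BK = [0.5238 0.4762; 0.4762 -2.4762]
AᵀP(A−BK) = [0.8095 2.1905; 2.1905 7.8095]
P' = Q + AᵀP(A−BK) = [19.0595 0.1905; 0.1905 8.0595]
tr(P') = 27.1190


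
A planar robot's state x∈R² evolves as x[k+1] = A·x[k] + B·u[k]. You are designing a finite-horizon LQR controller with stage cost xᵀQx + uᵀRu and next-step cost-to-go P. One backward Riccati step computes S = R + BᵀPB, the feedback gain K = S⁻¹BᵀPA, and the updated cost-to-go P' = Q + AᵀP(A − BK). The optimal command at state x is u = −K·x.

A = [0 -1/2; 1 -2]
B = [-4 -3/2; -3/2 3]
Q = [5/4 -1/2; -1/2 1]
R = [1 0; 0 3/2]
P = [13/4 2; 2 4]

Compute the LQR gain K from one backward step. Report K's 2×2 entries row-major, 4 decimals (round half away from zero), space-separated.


-0.1077 0.3184 0.2634 -0.4785

BᵀP = [-16.0000 -14.0000; 1.1250 9.0000]
S = R + BᵀPB = [1 0; 0 3/2] + [85.0000 -18.0000; -18.0000 25.3125] = [86.0000 -18.0000; -18.0000 26.8125]
BᵀPA = [-14.0000 36.0000; 9.0000 -18.5625]
K = S⁻¹·BᵀPA = [-0.1077 0.3184; 0.2634 -0.4785]
A−BK = [-0.0356 0.0560; 0.0483 -0.0868]
AᵀP(A−BK) = [0.1222 -0.2350; -0.2350 0.4658]
P' = Q + AᵀP(A−BK) = [1.3722 -0.7350; -0.7350 1.4658]
tr(P') = 2.8380


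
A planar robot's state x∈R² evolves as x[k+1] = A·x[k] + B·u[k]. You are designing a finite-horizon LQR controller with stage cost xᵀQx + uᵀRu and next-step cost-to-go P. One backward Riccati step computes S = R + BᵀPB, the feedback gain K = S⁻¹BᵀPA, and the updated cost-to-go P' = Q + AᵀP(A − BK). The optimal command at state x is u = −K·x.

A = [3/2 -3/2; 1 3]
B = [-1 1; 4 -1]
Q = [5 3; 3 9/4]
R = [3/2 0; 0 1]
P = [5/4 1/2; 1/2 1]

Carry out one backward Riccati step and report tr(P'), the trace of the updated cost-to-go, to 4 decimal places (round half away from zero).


10.7500

BᵀP = [0.7500 3.5000; 0.7500 -0.5000]
S = R + BᵀPB = [3/2 0; 0 1] + [13.2500 -2.7500; -2.7500 1.2500] = [14.7500 -2.7500; -2.7500 2.2500]
BᵀPA = [4.6250 9.3750; 0.6250 -2.6250]
K = S⁻¹·BᵀPA = [0.4732 0.5415; 0.8561 -0.5049]
A−BK = [1.1171 -0.4537; -0.0366 0.3293]
AᵀP(A−BK) = [2.5890 -0.5012; -0.5012 0.9110]
P' = Q + AᵀP(A−BK) = [7.5890 2.4988; 2.4988 3.1610]
tr(P') = 10.7500


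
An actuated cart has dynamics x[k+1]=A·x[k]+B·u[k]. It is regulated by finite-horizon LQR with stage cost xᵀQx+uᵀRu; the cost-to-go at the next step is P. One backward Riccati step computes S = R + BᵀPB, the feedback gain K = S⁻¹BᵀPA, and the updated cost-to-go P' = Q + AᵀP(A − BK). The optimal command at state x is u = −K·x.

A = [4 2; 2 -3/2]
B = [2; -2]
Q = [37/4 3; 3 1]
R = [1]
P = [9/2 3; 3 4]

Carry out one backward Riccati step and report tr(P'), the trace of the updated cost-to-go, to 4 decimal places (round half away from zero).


142.0682

BᵀP = [3.0000 -2.0000]
S = R + BᵀPB = [1] + [10.0000] = [11.0000]
BᵀPA = [8.0000 9.0000]
K = S⁻¹·BᵀPA = [0.7273 0.8182]
A−BK = [2.5455 0.3636; 3.4545 0.1364]
AᵀP(A−BK) = [130.1818 11.4545; 11.4545 1.6364]
P' = Q + AᵀP(A−BK) = [139.4318 14.4545; 14.4545 2.6364]
tr(P') = 142.0682


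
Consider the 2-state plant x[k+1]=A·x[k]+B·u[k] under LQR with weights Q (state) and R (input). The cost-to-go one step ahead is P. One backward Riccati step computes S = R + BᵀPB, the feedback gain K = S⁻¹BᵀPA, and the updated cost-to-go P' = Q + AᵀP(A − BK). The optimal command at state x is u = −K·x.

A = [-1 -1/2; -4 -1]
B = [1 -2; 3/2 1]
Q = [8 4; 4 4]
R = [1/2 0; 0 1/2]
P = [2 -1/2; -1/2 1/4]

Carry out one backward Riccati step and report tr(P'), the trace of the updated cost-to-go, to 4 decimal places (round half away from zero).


13.2374

BᵀP = [1.2500 -0.1250; -4.5000 1.2500]
S = R + BᵀPB = [1/2 0; 0 1/2] + [1.0625 -2.6250; -2.6250 10.2500] = [1.5625 -2.6250; -2.6250 10.7500]
BᵀPA = [-0.7500 -0.5000; -0.5000 1.0000]
K = S⁻¹·BᵀPA = [-0.9464 -0.2776; -0.2776 0.0252]
A−BK = [-0.6088 -0.1719; -2.3028 -0.6088]
AᵀP(A−BK) = [1.1514 0.3044; 0.3044 0.0860]
P' = Q + AᵀP(A−BK) = [9.1514 4.3044; 4.3044 4.0860]
tr(P') = 13.2374


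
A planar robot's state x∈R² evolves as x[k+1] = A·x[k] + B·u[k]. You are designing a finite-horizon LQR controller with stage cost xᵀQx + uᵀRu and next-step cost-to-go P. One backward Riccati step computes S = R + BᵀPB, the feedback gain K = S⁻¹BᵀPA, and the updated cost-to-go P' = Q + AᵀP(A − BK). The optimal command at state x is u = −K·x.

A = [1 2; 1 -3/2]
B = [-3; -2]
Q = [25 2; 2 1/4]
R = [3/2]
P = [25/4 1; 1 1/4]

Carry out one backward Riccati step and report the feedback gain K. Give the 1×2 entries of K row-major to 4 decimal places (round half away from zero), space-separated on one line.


BᵀP = [-20.7500 -3.5000]
S = R + BᵀPB = [3/2] + [69.2500] = [70.7500]
BᵀPA = [-24.2500 -36.2500]
K = S⁻¹·BᵀPA = [-0.3428 -0.5124]
A−BK = [-0.0283 0.4629; 0.3145 -2.5247]
AᵀP(A−BK) = [0.1882 0.2001; 0.2001 0.9892]
P' = Q + AᵀP(A−BK) = [25.1882 2.2001; 2.2001 1.2392]
tr(P') = 26.4273

-0.3428 -0.5124


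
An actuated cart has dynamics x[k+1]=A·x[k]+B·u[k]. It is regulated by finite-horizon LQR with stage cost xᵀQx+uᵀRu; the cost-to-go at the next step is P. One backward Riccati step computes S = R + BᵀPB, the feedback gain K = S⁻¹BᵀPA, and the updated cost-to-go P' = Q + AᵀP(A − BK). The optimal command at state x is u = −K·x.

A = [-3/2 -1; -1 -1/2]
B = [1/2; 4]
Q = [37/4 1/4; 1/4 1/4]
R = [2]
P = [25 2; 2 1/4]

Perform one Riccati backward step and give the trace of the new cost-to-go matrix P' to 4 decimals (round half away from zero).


23.2693

BᵀP = [20.5000 2.0000]
S = R + BᵀPB = [2] + [18.2500] = [20.2500]
BᵀPA = [-32.7500 -21.5000]
K = S⁻¹·BᵀPA = [-1.6173 -1.0617]
A−BK = [-0.6914 -0.4691; 5.4691 3.7469]
AᵀP(A−BK) = [9.5340 6.3534; 6.3534 4.2353]
P' = Q + AᵀP(A−BK) = [18.7840 6.6034; 6.6034 4.4853]
tr(P') = 23.2693


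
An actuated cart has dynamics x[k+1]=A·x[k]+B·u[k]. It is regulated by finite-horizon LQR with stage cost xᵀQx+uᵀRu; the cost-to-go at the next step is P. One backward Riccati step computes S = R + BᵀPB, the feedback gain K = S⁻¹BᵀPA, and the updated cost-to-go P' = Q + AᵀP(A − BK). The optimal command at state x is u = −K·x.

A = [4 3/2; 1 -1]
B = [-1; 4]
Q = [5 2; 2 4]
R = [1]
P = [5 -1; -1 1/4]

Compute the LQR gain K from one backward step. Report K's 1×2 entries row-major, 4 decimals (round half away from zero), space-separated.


-1.8889 -0.8611

BᵀP = [-9.0000 2.0000]
S = R + BᵀPB = [1] + [17.0000] = [18.0000]
BᵀPA = [-34.0000 -15.5000]
K = S⁻¹·BᵀPA = [-1.8889 -0.8611]
A−BK = [2.1111 0.6389; 8.5556 2.4444]
AᵀP(A−BK) = [8.0278 2.9722; 2.9722 1.1528]
P' = Q + AᵀP(A−BK) = [13.0278 4.9722; 4.9722 5.1528]
tr(P') = 18.1806


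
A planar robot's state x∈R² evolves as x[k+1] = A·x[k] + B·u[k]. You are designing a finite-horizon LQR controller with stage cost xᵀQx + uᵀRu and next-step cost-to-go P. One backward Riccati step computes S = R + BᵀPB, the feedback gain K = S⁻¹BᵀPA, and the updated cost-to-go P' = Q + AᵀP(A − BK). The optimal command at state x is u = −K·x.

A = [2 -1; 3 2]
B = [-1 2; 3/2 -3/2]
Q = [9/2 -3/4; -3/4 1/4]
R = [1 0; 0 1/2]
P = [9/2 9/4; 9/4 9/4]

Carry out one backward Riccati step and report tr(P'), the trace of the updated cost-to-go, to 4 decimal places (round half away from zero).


29.6123

BᵀP = [-1.1250 1.1250; 5.6250 1.1250]
S = R + BᵀPB = [1 0; 0 1/2] + [2.8125 -3.9375; -3.9375 9.5625] = [3.8125 -3.9375; -3.9375 10.0625]
BᵀPA = [1.1250 3.3750; 14.6250 -3.3750]
K = S⁻¹·BᵀPA = [3.0144 0.9043; 2.6329 0.0185]
A−BK = [-0.2515 -0.1326; 2.4279 0.6712]
AᵀP(A−BK) = [23.3520 5.4627; 5.4627 1.5103]
P' = Q + AᵀP(A−BK) = [27.8520 4.7127; 4.7127 1.7603]
tr(P') = 29.6123


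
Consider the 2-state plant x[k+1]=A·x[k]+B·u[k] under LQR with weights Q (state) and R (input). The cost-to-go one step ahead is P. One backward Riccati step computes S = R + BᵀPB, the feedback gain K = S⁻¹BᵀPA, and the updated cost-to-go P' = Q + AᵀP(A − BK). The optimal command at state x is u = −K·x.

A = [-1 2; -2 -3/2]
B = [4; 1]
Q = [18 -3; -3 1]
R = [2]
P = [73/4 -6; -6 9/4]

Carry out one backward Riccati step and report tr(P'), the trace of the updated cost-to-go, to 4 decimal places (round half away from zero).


22.2495

BᵀP = [67.0000 -21.7500]
S = R + BᵀPB = [2] + [246.2500] = [248.2500]
BᵀPA = [-23.5000 166.6250]
K = S⁻¹·BᵀPA = [-0.0947 0.6712]
A−BK = [-0.6213 -0.6848; -1.9053 -2.1712]
AᵀP(A−BK) = [1.0254 1.0232; 1.0232 2.2241]
P' = Q + AᵀP(A−BK) = [19.0254 -1.9768; -1.9768 3.2241]
tr(P') = 22.2495


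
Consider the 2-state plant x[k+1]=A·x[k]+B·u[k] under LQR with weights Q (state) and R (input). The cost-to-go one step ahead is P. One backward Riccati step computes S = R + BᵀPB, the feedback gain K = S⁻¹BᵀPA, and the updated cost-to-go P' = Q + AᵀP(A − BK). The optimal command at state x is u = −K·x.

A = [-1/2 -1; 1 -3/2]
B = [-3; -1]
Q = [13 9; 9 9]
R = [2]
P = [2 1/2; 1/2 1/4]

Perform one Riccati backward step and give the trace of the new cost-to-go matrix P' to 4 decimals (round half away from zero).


BᵀP = [-6.5000 -1.7500]
S = R + BᵀPB = [2] + [21.2500] = [23.2500]
BᵀPA = [1.5000 9.1250]
K = S⁻¹·BᵀPA = [0.0645 0.3925]
A−BK = [-0.3065 0.1774; 1.0645 -1.1075]
AᵀP(A−BK) = [0.1532 -0.0887; -0.0887 0.4812]
P' = Q + AᵀP(A−BK) = [13.1532 8.9113; 8.9113 9.4812]
tr(P') = 22.6344

22.6344


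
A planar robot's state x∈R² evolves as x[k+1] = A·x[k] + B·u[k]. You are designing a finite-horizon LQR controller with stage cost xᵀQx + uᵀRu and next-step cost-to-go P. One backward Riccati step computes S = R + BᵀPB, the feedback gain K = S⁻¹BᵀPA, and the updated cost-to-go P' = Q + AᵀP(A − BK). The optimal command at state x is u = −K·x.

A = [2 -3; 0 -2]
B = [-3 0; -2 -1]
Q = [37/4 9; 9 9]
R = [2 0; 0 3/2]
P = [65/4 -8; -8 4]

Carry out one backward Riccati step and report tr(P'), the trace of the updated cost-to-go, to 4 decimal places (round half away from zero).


21.9673

BᵀP = [-32.7500 16.0000; 8.0000 -4.0000]
S = R + BᵀPB = [2 0; 0 3/2] + [66.2500 -16.0000; -16.0000 4.0000] = [68.2500 -16.0000; -16.0000 5.5000]
BᵀPA = [-65.5000 66.2500; 16.0000 -16.0000]
K = S⁻¹·BᵀPA = [-0.8733 0.9079; 0.3686 -0.2681]
A−BK = [-0.6199 -0.2764; -1.3780 -0.4524]
AᵀP(A−BK) = [1.9016 -1.7466; -1.7466 1.8157]
P' = Q + AᵀP(A−BK) = [11.1516 7.2534; 7.2534 10.8157]
tr(P') = 21.9673


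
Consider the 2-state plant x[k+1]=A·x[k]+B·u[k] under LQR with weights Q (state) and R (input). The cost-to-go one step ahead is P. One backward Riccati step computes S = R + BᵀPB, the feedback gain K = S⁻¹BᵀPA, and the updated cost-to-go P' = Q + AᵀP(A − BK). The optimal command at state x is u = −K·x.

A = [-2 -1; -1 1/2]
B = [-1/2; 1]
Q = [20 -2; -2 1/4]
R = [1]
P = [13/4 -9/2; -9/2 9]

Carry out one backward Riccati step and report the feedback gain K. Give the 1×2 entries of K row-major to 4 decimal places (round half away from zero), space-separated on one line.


0.0653 0.7673

BᵀP = [-6.1250 11.2500]
S = R + BᵀPB = [1] + [14.3125] = [15.3125]
BᵀPA = [1.0000 11.7500]
K = S⁻¹·BᵀPA = [0.0653 0.7673]
A−BK = [-1.9673 -0.6163; -1.0653 -0.2673]
AᵀP(A−BK) = [3.9347 1.2327; 1.2327 0.9837]
P' = Q + AᵀP(A−BK) = [23.9347 -0.7673; -0.7673 1.2337]
tr(P') = 25.1684


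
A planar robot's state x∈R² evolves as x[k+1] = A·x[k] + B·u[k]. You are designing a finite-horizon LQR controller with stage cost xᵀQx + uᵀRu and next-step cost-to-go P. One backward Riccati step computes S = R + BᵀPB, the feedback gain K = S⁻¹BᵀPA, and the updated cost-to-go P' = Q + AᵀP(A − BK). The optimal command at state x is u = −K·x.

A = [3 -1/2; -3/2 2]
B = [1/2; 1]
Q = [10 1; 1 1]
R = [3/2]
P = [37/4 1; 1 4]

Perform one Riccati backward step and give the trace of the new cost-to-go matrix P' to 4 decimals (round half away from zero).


BᵀP = [5.6250 4.5000]
S = R + BᵀPB = [3/2] + [7.3125] = [8.8125]
BᵀPA = [10.1250 6.1875]
K = S⁻¹·BᵀPA = [1.1489 0.7021]
A−BK = [2.4255 -0.8511; -2.6489 1.2979]
AᵀP(A−BK) = [71.6170 -26.2340; -26.2340 11.9681]
P' = Q + AᵀP(A−BK) = [81.6170 -25.2340; -25.2340 12.9681]
tr(P') = 94.5851

94.5851


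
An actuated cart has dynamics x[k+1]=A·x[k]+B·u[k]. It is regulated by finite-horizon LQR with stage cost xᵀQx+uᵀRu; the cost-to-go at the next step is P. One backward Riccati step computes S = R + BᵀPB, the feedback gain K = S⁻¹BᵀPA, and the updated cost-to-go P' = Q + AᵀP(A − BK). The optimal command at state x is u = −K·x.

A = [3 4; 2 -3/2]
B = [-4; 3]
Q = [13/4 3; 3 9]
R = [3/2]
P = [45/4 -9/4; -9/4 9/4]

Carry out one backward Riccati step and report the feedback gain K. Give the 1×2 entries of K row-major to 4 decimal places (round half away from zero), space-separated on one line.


BᵀP = [-51.7500 15.7500]
S = R + BᵀPB = [3/2] + [254.2500] = [255.7500]
BᵀPA = [-123.7500 -230.6250]
K = S⁻¹·BᵀPA = [-0.4839 -0.9018]
A−BK = [1.0645 0.3930; 3.4516 1.2053]
AᵀP(A−BK) = [23.3710 8.7823; 8.7823 4.0942]
P' = Q + AᵀP(A−BK) = [26.6210 11.7823; 11.7823 13.0942]
tr(P') = 39.7152

-0.4839 -0.9018


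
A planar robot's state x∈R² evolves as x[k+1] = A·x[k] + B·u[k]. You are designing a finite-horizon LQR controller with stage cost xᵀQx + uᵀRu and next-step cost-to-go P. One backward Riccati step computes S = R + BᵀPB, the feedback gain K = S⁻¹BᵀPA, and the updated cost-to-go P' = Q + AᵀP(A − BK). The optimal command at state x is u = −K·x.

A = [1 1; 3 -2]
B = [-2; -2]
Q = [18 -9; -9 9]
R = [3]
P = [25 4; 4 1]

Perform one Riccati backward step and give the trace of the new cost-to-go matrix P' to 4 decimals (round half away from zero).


BᵀP = [-58.0000 -10.0000]
S = R + BᵀPB = [3] + [136.0000] = [139.0000]
BᵀPA = [-88.0000 -38.0000]
K = S⁻¹·BᵀPA = [-0.6331 -0.2734]
A−BK = [-0.2662 0.4532; 1.7338 -2.5468]
AᵀP(A−BK) = [2.2878 -1.0576; -1.0576 2.6115]
P' = Q + AᵀP(A−BK) = [20.2878 -10.0576; -10.0576 11.6115]
tr(P') = 31.8993

31.8993


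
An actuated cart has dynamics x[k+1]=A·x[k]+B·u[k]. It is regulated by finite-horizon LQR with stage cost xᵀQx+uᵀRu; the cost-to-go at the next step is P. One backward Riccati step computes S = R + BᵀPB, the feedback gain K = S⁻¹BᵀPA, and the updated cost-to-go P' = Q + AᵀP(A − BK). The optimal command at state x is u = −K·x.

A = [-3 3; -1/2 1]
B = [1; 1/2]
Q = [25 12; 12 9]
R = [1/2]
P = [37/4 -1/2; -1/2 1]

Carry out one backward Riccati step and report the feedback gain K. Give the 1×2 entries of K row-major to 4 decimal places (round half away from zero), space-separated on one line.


-2.8421 2.8421

BᵀP = [9.0000 0.0000]
S = R + BᵀPB = [1/2] + [9.0000] = [9.5000]
BᵀPA = [-27.0000 27.0000]
K = S⁻¹·BᵀPA = [-2.8421 2.8421]
A−BK = [-0.1579 0.1579; 0.9211 -0.4211]
AᵀP(A−BK) = [5.2632 -4.7632; -4.7632 4.5132]
P' = Q + AᵀP(A−BK) = [30.2632 7.2368; 7.2368 13.5132]
tr(P') = 43.7763


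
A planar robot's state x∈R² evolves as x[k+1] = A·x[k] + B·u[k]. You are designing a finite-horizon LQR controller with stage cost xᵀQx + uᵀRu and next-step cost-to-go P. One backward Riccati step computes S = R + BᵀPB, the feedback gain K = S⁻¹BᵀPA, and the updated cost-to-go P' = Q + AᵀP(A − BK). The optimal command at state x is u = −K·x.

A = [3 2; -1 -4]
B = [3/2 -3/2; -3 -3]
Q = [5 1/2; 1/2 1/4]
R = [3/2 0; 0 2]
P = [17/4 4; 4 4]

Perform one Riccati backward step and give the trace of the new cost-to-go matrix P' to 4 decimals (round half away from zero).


BᵀP = [-5.6250 -6.0000; -18.3750 -18.0000]
S = R + BᵀPB = [3/2 0; 0 2] + [9.5625 26.4375; 26.4375 81.5625] = [11.0625 26.4375; 26.4375 83.5625]
BᵀPA = [-10.8750 12.7500; -37.1250 35.2500]
K = S⁻¹·BᵀPA = [0.3227 0.5921; -0.5464 0.2345]
A−BK = [1.6965 1.4636; -1.6711 -1.5202]
AᵀP(A−BK) = [1.4753 0.6453; 0.6453 1.1842]
P' = Q + AᵀP(A−BK) = [6.4753 1.1453; 1.1453 1.4342]
tr(P') = 7.9095

7.9095


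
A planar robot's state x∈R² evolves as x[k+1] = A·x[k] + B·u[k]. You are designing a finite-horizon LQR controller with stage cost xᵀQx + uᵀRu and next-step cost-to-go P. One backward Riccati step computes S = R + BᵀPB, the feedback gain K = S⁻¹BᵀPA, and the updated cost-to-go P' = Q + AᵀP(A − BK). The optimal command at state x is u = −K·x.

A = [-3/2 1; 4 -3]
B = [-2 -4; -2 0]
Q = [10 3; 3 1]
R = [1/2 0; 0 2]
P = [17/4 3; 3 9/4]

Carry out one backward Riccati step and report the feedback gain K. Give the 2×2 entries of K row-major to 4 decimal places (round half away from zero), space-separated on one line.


-0.6579 0.5146 0.2237 -0.1550

BᵀP = [-14.5000 -10.5000; -17.0000 -12.0000]
S = R + BᵀPB = [1/2 0; 0 2] + [50.0000 58.0000; 58.0000 68.0000] = [50.5000 58.0000; 58.0000 70.0000]
BᵀPA = [-20.2500 17.0000; -22.5000 19.0000]
K = S⁻¹·BᵀPA = [-0.6579 0.5146; 0.2237 -0.1550]
A−BK = [-1.9211 1.4094; 2.6842 -1.9708]
AᵀP(A−BK) = [1.2730 -0.9408; -0.9408 0.6959]
P' = Q + AᵀP(A−BK) = [11.2730 2.0592; 2.0592 1.6959]
tr(P') = 12.9689


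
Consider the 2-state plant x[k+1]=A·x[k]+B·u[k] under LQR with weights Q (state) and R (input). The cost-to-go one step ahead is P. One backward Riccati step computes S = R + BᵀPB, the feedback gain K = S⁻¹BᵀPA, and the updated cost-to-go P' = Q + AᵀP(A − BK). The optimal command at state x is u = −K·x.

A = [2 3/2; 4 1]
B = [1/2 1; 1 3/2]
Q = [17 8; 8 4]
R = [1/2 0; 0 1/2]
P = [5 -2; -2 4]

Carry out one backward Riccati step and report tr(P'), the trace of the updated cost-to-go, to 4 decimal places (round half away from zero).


27.3727

BᵀP = [0.5000 3.0000; 2.0000 4.0000]
S = R + BᵀPB = [1/2 0; 0 1/2] + [3.2500 5.0000; 5.0000 8.0000] = [3.7500 5.0000; 5.0000 8.5000]
BᵀPA = [13.0000 3.7500; 20.0000 7.0000]
K = S⁻¹·BᵀPA = [1.5273 -0.4545; 1.4545 1.0909]
A−BK = [-0.2182 0.6364; 0.2909 -0.1818]
AᵀP(A−BK) = [3.0545 -0.9091; -0.9091 3.3182]
P' = Q + AᵀP(A−BK) = [20.0545 7.0909; 7.0909 7.3182]
tr(P') = 27.3727


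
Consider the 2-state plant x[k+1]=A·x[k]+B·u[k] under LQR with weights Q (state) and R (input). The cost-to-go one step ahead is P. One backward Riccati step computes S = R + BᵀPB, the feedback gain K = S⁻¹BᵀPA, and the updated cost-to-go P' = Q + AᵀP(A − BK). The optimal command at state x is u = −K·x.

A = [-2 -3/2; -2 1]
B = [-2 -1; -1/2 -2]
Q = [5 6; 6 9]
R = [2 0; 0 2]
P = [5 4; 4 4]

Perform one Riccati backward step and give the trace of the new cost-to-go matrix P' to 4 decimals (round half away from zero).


BᵀP = [-12.0000 -10.0000; -13.0000 -12.0000]
S = R + BᵀPB = [2 0; 0 2] + [29.0000 32.0000; 32.0000 37.0000] = [31.0000 32.0000; 32.0000 39.0000]
BᵀPA = [44.0000 8.0000; 50.0000 7.5000]
K = S⁻¹·BᵀPA = [0.6270 0.3892; 0.7676 -0.1270]
A−BK = [0.0216 -0.8486; -0.1514 0.9405]
AᵀP(A−BK) = [2.0324 0.2270; 0.2270 1.0892]
P' = Q + AᵀP(A−BK) = [7.0324 6.2270; 6.2270 10.0892]
tr(P') = 17.1216

17.1216


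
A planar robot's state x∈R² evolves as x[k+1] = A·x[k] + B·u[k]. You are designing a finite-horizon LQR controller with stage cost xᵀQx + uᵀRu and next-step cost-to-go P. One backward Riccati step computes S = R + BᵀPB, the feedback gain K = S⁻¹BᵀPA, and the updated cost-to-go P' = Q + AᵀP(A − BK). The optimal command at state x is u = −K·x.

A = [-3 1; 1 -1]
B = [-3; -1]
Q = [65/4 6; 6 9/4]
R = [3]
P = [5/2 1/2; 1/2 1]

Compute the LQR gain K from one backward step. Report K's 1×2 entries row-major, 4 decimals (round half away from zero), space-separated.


0.7288 -0.1864

BᵀP = [-8.0000 -2.5000]
S = R + BᵀPB = [3] + [26.5000] = [29.5000]
BᵀPA = [21.5000 -5.5000]
K = S⁻¹·BᵀPA = [0.7288 -0.1864]
A−BK = [-0.8136 0.4407; 1.7288 -1.1864]
AᵀP(A−BK) = [4.8305 -2.4915; -2.4915 1.4746]
P' = Q + AᵀP(A−BK) = [21.0805 3.5085; 3.5085 3.7246]
tr(P') = 24.8051


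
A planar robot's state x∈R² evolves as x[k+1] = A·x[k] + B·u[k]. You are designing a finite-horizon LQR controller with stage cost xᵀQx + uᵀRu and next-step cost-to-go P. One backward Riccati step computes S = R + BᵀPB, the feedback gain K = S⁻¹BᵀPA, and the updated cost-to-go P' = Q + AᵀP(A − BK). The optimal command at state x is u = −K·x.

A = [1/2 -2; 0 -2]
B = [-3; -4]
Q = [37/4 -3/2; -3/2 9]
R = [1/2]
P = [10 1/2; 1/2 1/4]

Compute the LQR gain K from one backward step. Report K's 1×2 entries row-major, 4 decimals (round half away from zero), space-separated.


-0.1502 0.6479

BᵀP = [-32.0000 -2.5000]
S = R + BᵀPB = [1/2] + [106.0000] = [106.5000]
BᵀPA = [-16.0000 69.0000]
K = S⁻¹·BᵀPA = [-0.1502 0.6479]
A−BK = [0.0493 -0.0563; -0.6009 0.5915]
AᵀP(A−BK) = [0.0962 -0.1338; -0.1338 0.2958]
P' = Q + AᵀP(A−BK) = [9.3462 -1.6338; -1.6338 9.2958]
tr(P') = 18.6420
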